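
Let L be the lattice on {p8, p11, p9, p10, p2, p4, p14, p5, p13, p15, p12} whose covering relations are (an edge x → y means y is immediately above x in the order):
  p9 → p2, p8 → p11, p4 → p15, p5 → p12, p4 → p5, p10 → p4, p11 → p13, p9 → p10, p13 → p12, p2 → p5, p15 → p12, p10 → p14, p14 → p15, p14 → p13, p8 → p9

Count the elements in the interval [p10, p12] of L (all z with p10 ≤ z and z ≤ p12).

The interval [p10, p12] = {p10, p12, p13, p14, p15, p4, p5}, which has 7 elements.

7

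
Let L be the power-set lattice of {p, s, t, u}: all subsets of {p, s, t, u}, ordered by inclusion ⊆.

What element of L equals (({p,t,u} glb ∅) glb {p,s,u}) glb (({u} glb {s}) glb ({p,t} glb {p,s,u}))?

∅

{p,t,u} ∧ ∅ = ∅
∅ ∧ {p,s,u} = ∅
{u} ∧ {s} = ∅
{p,t} ∧ {p,s,u} = {p}
∅ ∧ {p} = ∅
∅ ∧ ∅ = ∅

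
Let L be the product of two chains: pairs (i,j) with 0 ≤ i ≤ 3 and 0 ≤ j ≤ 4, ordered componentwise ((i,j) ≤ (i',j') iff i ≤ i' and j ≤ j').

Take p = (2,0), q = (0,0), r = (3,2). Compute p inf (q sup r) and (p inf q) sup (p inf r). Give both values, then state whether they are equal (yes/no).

q sup r = (3,2), so p inf (q sup r) = (2,0) inf (3,2) = (2,0).
p inf q = (0,0) and p inf r = (2,0), so (p inf q) sup (p inf r) = (0,0) sup (2,0) = (2,0).
Equal: yes.

(2,0); (2,0); yes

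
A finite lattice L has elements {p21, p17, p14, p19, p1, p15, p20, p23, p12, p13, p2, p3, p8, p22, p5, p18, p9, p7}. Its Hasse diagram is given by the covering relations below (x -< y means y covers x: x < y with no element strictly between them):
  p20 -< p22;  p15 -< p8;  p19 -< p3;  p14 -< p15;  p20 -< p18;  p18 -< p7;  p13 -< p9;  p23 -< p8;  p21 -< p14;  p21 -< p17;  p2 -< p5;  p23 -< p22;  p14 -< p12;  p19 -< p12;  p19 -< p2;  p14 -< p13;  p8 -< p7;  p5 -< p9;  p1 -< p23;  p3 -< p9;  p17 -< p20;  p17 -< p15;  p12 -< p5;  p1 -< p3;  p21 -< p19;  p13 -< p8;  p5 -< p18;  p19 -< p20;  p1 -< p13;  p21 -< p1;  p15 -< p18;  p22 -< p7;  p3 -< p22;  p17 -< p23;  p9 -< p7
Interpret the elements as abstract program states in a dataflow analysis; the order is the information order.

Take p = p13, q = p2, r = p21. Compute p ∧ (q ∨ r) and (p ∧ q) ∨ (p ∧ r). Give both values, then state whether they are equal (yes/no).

q ∨ r = p2, so p ∧ (q ∨ r) = p13 ∧ p2 = p21.
p ∧ q = p21 and p ∧ r = p21, so (p ∧ q) ∨ (p ∧ r) = p21 ∨ p21 = p21.
Equal: yes.

p21; p21; yes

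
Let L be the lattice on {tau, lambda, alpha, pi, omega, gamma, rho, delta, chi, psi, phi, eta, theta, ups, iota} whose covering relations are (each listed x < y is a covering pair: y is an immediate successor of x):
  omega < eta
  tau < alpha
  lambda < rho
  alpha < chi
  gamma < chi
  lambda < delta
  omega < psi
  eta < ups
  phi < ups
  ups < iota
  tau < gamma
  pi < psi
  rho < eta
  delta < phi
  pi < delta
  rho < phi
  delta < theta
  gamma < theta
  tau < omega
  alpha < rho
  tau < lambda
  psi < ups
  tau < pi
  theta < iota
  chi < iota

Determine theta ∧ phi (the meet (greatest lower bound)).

delta

Common lower bounds of {theta, phi}: delta, lambda, pi, tau.
The greatest among these is delta.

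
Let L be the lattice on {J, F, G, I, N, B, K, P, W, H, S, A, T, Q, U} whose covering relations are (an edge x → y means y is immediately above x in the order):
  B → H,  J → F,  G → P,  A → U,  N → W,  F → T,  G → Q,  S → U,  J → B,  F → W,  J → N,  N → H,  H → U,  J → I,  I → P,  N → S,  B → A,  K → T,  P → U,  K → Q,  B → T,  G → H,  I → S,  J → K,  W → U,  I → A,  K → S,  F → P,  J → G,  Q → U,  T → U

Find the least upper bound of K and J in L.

K

Common upper bounds of {K, J}: K, Q, S, T, U.
The least among these is K.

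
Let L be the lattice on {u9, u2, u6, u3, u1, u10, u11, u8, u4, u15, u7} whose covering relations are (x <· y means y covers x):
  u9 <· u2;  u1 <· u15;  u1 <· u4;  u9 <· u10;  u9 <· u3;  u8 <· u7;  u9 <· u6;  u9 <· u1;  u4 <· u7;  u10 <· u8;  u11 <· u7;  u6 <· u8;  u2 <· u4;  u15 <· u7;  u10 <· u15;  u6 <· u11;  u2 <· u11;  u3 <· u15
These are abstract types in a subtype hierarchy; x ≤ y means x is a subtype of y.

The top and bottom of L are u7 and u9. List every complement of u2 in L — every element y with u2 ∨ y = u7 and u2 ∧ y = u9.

u10, u15, u3, u8

Need y with u2 ∨ y = u7 and u2 ∧ y = u9.
Checking each element gives: u10, u15, u3, u8.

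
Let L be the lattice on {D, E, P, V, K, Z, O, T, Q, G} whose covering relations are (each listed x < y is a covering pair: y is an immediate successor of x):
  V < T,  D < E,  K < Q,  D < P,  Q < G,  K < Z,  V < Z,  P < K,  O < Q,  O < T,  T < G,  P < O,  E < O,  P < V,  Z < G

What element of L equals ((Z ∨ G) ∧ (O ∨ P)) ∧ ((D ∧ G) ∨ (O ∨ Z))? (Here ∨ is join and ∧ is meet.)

O

Z ∨ G = G
O ∨ P = O
G ∧ O = O
D ∧ G = D
O ∨ Z = G
D ∨ G = G
O ∧ G = O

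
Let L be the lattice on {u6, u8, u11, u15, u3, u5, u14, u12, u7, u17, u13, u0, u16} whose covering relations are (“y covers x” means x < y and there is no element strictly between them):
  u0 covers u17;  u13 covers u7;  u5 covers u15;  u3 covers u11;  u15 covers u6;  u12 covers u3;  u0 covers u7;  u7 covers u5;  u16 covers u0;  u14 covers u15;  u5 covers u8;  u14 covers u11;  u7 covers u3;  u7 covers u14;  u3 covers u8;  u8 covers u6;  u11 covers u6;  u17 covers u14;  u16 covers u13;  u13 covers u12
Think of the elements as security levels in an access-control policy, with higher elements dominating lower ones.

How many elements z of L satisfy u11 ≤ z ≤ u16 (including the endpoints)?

The interval [u11, u16] = {u0, u11, u12, u13, u14, u16, u17, u3, u7}, which has 9 elements.

9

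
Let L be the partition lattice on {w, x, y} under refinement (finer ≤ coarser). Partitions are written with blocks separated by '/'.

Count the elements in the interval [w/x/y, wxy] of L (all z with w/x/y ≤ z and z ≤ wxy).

The interval [w/x/y, wxy] = {w/x/y, w/xy, wx/y, wxy, wy/x}, which has 5 elements.

5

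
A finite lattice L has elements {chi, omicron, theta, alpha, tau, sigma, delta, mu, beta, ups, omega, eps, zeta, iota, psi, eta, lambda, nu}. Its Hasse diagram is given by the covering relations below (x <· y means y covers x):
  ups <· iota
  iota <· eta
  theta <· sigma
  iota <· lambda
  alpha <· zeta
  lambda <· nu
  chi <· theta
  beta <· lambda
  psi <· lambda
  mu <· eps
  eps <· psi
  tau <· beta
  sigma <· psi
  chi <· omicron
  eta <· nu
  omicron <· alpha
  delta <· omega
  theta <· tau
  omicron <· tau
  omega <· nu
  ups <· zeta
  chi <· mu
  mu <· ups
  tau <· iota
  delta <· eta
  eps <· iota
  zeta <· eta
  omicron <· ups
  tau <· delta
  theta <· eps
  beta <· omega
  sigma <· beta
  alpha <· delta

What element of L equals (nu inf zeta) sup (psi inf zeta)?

nu ∧ zeta = zeta
psi ∧ zeta = mu
zeta ∨ mu = zeta

zeta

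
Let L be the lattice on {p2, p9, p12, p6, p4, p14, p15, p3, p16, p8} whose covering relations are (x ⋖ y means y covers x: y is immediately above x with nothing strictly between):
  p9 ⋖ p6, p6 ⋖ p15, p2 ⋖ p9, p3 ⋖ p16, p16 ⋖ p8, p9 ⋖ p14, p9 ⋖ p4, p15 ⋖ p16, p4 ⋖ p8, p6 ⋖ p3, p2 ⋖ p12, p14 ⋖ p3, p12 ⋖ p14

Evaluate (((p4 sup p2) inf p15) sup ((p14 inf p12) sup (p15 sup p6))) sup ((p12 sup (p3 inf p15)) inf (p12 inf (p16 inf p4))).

p4 ∨ p2 = p4
p4 ∧ p15 = p9
p14 ∧ p12 = p12
p15 ∨ p6 = p15
p12 ∨ p15 = p16
p9 ∨ p16 = p16
p3 ∧ p15 = p6
p12 ∨ p6 = p3
p16 ∧ p4 = p9
p12 ∧ p9 = p2
p3 ∧ p2 = p2
p16 ∨ p2 = p16

p16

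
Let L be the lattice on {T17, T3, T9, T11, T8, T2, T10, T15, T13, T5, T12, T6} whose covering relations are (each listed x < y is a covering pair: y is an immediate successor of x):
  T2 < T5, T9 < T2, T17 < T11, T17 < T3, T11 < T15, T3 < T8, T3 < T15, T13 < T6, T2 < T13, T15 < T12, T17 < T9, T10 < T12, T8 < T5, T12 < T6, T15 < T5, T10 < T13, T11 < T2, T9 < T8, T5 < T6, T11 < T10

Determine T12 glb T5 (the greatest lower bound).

T15

Common lower bounds of {T12, T5}: T11, T15, T17, T3.
The greatest among these is T15.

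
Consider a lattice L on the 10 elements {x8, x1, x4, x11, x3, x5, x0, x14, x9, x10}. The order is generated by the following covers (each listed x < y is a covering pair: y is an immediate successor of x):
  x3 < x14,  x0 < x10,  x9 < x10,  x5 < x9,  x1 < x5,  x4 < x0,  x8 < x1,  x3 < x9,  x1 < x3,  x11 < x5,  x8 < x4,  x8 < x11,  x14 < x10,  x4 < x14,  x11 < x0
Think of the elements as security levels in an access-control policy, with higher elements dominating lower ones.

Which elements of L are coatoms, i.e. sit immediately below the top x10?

The coatoms are exactly the elements covered by x10: x0, x14, x9.

x0, x14, x9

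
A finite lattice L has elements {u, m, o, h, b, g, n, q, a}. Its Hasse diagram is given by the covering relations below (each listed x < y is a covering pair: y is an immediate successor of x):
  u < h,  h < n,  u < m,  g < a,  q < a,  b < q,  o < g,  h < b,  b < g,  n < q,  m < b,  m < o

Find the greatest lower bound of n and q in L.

n

Common lower bounds of {n, q}: h, n, u.
The greatest among these is n.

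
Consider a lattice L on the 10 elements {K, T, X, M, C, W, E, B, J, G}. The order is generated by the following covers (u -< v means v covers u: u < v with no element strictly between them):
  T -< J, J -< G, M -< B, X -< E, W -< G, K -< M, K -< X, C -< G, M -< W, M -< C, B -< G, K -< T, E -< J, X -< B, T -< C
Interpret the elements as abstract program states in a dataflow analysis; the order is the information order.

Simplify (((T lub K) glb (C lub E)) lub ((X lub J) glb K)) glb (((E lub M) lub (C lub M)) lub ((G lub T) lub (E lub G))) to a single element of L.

T

T ∨ K = T
C ∨ E = G
T ∧ G = T
X ∨ J = J
J ∧ K = K
T ∨ K = T
E ∨ M = G
C ∨ M = C
G ∨ C = G
G ∨ T = G
E ∨ G = G
G ∨ G = G
G ∨ G = G
T ∧ G = T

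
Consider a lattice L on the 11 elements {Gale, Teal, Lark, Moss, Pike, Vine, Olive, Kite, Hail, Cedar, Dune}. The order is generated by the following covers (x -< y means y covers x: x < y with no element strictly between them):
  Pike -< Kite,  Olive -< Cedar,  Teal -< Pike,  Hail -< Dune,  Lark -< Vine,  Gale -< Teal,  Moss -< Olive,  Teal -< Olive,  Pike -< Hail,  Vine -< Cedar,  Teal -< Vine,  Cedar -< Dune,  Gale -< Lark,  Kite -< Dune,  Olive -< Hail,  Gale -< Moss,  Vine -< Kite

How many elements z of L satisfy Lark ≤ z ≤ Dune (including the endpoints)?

The interval [Lark, Dune] = {Cedar, Dune, Kite, Lark, Vine}, which has 5 elements.

5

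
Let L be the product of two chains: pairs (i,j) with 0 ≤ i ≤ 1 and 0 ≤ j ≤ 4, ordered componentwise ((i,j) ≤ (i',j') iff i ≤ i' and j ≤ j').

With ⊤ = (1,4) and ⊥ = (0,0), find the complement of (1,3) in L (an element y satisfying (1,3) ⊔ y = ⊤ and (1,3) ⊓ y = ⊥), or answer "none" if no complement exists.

For every candidate y, either (1,3) ∨ y ≠ (1,4) or (1,3) ∧ y ≠ (0,0); no complement exists.

none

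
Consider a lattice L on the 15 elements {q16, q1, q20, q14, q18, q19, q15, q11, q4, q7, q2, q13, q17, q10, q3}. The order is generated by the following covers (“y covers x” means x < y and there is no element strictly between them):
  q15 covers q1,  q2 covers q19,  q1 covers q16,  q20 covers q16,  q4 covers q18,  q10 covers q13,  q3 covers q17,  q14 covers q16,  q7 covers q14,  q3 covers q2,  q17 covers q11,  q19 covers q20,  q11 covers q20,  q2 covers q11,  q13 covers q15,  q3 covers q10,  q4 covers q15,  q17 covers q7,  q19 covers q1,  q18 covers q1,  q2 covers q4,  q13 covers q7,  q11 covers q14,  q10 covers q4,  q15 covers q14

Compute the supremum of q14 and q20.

Common upper bounds of {q14, q20}: q11, q17, q2, q3.
The least among these is q11.

q11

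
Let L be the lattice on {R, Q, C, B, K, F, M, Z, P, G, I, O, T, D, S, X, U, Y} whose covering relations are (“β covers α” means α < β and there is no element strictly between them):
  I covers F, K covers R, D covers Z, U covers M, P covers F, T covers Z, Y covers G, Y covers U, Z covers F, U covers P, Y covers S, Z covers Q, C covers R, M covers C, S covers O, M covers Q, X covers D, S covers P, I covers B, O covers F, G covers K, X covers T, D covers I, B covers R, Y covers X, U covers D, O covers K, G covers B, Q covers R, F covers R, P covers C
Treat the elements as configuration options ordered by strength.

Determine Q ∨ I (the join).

D

Common upper bounds of {Q, I}: D, U, X, Y.
The least among these is D.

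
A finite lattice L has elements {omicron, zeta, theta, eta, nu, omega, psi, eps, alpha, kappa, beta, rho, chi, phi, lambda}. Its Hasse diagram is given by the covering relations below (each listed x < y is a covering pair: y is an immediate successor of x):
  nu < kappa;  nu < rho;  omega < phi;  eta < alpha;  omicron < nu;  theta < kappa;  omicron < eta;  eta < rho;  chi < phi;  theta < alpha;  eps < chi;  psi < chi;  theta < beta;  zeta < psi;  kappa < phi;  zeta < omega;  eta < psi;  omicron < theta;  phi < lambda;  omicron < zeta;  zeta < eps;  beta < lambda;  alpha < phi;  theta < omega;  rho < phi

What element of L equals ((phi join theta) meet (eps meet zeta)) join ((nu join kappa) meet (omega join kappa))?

phi

phi ∨ theta = phi
eps ∧ zeta = zeta
phi ∧ zeta = zeta
nu ∨ kappa = kappa
omega ∨ kappa = phi
kappa ∧ phi = kappa
zeta ∨ kappa = phi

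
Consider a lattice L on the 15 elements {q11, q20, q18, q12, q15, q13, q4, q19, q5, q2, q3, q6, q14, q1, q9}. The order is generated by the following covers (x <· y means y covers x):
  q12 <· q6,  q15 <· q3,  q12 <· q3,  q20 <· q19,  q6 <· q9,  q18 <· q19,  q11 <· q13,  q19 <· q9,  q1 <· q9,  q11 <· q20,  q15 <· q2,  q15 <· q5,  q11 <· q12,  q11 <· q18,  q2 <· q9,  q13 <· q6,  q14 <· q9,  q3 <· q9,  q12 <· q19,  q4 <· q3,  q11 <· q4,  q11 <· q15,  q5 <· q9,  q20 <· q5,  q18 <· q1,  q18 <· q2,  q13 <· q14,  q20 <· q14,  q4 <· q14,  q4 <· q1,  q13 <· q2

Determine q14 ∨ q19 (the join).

q9

Common upper bounds of {q14, q19}: q9.
The least among these is q9.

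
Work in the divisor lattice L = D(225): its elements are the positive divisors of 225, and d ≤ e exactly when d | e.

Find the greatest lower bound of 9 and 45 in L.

9

In the divisibility order, the meet is the greatest common divisor: gcd(9, 45) = 9.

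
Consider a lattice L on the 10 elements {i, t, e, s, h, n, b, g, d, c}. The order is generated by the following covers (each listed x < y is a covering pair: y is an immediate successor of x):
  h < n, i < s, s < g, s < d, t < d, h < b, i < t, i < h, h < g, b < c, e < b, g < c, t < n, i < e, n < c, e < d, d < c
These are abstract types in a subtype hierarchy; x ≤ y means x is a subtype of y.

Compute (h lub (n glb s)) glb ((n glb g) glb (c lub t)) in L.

n ∧ s = i
h ∨ i = h
n ∧ g = h
c ∨ t = c
h ∧ c = h
h ∧ h = h

h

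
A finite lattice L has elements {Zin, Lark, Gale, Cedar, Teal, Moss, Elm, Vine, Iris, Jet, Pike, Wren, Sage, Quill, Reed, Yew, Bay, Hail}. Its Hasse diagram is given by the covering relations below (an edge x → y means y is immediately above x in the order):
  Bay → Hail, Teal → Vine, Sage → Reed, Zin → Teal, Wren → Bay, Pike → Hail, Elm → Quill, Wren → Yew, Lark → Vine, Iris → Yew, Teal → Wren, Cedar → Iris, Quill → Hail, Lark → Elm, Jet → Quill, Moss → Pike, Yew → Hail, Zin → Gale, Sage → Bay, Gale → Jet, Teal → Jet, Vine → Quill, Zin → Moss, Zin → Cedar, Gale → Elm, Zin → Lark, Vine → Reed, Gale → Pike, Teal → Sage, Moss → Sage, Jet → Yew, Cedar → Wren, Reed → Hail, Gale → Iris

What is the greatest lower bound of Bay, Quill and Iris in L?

Zin

Common lower bounds of {Bay, Quill, Iris}: Zin.
The greatest among these is Zin.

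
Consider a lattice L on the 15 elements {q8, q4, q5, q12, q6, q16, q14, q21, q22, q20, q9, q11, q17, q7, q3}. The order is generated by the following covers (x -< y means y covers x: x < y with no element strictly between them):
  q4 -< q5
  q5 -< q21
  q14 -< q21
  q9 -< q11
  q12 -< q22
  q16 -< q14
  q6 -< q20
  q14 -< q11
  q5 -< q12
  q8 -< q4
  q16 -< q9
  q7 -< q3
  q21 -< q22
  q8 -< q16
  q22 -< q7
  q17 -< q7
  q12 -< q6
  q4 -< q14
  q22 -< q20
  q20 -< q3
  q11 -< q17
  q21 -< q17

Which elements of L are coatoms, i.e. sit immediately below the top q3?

The coatoms are exactly the elements covered by q3: q20, q7.

q20, q7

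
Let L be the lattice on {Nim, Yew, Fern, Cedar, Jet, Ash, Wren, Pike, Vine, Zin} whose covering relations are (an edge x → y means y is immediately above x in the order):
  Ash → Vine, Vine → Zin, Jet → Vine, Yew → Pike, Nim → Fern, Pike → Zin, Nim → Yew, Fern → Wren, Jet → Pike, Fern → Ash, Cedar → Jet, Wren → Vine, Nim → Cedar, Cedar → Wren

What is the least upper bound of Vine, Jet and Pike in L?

Common upper bounds of {Vine, Jet, Pike}: Zin.
The least among these is Zin.

Zin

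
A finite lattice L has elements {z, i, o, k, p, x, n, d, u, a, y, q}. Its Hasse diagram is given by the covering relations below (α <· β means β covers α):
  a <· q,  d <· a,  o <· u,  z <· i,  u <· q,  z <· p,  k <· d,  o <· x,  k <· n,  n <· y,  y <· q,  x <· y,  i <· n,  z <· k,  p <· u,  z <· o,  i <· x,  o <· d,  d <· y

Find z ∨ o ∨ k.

Common upper bounds of {z, o, k}: a, d, q, y.
The least among these is d.

d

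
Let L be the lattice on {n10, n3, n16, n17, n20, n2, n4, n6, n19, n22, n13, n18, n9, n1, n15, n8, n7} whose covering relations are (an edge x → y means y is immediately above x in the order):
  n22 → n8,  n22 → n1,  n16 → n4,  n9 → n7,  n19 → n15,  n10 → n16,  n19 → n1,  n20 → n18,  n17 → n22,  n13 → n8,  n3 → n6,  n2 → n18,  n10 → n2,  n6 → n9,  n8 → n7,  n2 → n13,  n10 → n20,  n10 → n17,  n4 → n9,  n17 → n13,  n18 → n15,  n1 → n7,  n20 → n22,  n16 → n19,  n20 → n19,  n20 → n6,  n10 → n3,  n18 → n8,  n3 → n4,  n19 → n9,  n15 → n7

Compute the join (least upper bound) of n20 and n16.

Common upper bounds of {n20, n16}: n1, n15, n19, n7, n9.
The least among these is n19.

n19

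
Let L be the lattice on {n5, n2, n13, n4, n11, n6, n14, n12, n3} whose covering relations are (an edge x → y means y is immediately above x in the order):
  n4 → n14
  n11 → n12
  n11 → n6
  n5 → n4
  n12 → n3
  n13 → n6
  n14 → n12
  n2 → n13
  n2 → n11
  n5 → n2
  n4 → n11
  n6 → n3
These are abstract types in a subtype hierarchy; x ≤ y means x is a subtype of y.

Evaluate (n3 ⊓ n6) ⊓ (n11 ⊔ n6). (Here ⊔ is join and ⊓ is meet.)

n3 ∧ n6 = n6
n11 ∨ n6 = n6
n6 ∧ n6 = n6

n6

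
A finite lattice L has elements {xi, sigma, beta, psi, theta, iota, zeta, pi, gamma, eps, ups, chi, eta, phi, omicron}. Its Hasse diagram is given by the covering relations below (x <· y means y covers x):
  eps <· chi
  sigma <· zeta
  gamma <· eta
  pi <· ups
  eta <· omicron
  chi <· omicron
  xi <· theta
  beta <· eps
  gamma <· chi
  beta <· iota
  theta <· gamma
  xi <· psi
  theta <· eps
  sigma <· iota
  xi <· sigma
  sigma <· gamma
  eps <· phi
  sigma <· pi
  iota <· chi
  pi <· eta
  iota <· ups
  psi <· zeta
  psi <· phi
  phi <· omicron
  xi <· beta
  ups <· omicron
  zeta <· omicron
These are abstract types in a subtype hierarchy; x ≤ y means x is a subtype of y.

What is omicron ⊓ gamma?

gamma

Common lower bounds of {omicron, gamma}: gamma, sigma, theta, xi.
The greatest among these is gamma.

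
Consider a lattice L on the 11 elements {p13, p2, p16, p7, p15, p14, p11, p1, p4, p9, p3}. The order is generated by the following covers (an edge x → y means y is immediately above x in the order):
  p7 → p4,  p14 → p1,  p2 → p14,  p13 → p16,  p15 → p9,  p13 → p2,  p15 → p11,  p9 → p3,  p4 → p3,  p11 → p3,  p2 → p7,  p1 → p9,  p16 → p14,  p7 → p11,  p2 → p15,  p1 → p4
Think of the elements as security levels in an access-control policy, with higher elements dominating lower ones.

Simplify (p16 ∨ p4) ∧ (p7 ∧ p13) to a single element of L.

p16 ∨ p4 = p4
p7 ∧ p13 = p13
p4 ∧ p13 = p13

p13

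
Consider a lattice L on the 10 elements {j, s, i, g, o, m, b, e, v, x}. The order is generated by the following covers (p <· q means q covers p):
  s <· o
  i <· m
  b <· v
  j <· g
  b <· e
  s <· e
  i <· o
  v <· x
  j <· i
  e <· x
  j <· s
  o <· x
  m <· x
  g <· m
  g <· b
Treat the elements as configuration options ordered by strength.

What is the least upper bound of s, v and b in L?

x

Common upper bounds of {s, v, b}: x.
The least among these is x.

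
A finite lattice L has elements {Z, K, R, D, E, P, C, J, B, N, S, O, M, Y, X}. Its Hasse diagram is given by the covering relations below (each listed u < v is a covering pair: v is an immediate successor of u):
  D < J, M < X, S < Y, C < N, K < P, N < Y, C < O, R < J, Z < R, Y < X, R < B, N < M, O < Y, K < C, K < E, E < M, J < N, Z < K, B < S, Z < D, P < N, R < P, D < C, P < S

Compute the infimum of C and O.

Common lower bounds of {C, O}: C, D, K, Z.
The greatest among these is C.

C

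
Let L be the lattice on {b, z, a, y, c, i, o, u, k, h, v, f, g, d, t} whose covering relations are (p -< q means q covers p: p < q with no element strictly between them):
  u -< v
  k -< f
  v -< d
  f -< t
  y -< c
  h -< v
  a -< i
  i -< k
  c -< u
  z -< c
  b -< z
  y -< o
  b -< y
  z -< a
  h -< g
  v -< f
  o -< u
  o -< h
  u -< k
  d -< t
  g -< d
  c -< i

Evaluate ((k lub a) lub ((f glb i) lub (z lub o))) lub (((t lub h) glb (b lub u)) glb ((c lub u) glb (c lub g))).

k

k ∨ a = k
f ∧ i = i
z ∨ o = u
i ∨ u = k
k ∨ k = k
t ∨ h = t
b ∨ u = u
t ∧ u = u
c ∨ u = u
c ∨ g = d
u ∧ d = u
u ∧ u = u
k ∨ u = k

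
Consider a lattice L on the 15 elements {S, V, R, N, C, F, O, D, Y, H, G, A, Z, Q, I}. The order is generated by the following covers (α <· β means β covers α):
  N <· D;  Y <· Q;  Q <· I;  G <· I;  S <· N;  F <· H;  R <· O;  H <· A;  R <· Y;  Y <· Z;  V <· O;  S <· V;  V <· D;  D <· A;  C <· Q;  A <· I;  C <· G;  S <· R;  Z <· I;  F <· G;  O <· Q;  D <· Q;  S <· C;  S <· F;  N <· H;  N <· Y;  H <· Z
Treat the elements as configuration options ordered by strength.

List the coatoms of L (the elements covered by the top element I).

The coatoms are exactly the elements covered by I: A, G, Q, Z.

A, G, Q, Z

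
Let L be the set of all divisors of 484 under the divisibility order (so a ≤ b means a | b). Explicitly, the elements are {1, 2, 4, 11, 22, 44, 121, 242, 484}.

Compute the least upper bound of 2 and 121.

242

Common upper bounds of {2, 121}: 242, 484.
The least among these is 242.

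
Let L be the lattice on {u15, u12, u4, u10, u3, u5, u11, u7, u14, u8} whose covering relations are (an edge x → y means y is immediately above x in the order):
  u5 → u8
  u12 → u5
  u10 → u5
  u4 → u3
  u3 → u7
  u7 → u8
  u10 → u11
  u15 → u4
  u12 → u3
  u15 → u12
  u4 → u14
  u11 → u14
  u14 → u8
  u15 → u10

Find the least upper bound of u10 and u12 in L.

Common upper bounds of {u10, u12}: u5, u8.
The least among these is u5.

u5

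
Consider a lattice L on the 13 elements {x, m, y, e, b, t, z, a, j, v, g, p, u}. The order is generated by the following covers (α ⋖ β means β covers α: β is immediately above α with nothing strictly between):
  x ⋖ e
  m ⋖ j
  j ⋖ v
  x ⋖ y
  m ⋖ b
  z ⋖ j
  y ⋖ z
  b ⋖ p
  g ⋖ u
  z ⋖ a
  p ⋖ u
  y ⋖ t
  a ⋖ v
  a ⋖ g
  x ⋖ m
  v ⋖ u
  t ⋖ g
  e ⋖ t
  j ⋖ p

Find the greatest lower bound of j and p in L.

Common lower bounds of {j, p}: j, m, x, y, z.
The greatest among these is j.

j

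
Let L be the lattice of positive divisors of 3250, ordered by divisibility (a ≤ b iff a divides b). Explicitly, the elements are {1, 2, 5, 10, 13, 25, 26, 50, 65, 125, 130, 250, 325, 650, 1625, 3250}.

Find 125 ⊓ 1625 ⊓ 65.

In the divisibility order, the meet is the greatest common divisor: gcd(125, 1625, 65) = 5.

5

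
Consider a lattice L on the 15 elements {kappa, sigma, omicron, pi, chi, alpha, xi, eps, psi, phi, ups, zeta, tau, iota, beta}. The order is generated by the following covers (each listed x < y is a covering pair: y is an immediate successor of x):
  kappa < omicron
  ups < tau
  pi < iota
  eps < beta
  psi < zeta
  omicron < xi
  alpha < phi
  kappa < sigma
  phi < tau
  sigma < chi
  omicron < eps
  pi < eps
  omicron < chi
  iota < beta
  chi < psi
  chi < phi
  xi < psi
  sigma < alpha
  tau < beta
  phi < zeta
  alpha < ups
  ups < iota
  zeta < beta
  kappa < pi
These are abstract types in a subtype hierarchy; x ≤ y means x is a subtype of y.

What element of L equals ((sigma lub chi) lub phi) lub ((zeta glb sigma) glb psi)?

sigma ∨ chi = chi
chi ∨ phi = phi
zeta ∧ sigma = sigma
sigma ∧ psi = sigma
phi ∨ sigma = phi

phi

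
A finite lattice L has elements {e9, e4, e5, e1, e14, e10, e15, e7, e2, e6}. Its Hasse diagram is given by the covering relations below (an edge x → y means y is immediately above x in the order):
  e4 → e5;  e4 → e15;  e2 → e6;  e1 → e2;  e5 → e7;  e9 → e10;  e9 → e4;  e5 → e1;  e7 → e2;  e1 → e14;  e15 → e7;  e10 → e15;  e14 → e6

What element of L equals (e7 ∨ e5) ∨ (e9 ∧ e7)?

e7

e7 ∨ e5 = e7
e9 ∧ e7 = e9
e7 ∨ e9 = e7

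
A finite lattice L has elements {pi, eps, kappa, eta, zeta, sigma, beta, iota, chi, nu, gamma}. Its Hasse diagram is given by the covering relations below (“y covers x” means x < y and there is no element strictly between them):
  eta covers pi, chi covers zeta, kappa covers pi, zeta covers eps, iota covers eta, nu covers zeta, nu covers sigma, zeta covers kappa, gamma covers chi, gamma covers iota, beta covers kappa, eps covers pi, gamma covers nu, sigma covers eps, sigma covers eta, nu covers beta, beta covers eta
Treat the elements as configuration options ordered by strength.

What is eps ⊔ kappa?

zeta

Common upper bounds of {eps, kappa}: chi, gamma, nu, zeta.
The least among these is zeta.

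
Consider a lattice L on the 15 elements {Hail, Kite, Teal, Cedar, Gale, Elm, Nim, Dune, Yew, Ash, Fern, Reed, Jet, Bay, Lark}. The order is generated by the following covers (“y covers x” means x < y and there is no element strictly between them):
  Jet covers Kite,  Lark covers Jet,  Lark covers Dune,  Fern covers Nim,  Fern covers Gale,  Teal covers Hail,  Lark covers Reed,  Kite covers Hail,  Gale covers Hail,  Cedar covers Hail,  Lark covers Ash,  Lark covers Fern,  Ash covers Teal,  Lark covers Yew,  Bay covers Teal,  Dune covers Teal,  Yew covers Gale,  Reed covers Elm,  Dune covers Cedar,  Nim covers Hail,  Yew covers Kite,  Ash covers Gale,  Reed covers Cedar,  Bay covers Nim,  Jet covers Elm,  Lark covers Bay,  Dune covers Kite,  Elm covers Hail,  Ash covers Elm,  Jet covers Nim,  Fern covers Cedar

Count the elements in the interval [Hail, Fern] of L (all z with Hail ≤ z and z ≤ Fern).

The interval [Hail, Fern] = {Cedar, Fern, Gale, Hail, Nim}, which has 5 elements.

5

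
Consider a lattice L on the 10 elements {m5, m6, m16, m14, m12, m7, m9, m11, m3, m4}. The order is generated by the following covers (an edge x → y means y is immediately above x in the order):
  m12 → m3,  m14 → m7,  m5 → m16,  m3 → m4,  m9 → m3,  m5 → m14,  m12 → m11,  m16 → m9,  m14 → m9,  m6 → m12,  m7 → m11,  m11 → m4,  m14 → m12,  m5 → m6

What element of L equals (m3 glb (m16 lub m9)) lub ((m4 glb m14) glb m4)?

m16 ∨ m9 = m9
m3 ∧ m9 = m9
m4 ∧ m14 = m14
m14 ∧ m4 = m14
m9 ∨ m14 = m9

m9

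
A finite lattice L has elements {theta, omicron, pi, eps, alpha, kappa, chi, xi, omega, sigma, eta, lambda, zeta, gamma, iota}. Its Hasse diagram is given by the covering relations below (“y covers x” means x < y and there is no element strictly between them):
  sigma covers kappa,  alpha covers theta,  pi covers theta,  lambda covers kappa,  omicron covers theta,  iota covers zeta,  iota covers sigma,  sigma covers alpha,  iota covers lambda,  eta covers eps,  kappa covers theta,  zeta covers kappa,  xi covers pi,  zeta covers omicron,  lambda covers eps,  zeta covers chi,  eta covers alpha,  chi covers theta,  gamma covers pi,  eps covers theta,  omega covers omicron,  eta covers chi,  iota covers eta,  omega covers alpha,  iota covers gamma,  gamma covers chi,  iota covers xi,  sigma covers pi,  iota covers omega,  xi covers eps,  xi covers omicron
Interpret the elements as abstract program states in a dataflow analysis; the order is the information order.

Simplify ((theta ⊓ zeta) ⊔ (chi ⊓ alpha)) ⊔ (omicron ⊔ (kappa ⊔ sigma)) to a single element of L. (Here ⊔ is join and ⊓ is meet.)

theta ∧ zeta = theta
chi ∧ alpha = theta
theta ∨ theta = theta
kappa ∨ sigma = sigma
omicron ∨ sigma = iota
theta ∨ iota = iota

iota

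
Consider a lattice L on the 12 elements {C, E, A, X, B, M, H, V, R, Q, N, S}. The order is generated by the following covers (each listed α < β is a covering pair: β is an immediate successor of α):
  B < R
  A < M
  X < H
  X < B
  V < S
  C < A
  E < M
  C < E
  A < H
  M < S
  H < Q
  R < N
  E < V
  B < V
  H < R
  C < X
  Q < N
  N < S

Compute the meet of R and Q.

Common lower bounds of {R, Q}: A, C, H, X.
The greatest among these is H.

H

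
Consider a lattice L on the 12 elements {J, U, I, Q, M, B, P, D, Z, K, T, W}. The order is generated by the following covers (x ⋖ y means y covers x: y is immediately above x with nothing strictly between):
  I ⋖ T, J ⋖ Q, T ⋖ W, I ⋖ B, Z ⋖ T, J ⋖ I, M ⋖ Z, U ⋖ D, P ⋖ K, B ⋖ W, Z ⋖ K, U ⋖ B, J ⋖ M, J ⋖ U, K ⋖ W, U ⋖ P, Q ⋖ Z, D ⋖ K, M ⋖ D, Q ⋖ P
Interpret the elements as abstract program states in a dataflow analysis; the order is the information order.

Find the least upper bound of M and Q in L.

Common upper bounds of {M, Q}: K, T, W, Z.
The least among these is Z.

Z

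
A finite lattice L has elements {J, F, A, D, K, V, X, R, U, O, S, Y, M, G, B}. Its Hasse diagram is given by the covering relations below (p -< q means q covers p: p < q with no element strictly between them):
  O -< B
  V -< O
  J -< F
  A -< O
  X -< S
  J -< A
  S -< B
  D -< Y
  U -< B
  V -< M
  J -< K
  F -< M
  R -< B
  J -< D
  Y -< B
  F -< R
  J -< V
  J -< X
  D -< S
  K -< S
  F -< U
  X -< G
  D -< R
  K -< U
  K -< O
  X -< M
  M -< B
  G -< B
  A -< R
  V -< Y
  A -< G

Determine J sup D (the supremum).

Common upper bounds of {J, D}: B, D, R, S, Y.
The least among these is D.

D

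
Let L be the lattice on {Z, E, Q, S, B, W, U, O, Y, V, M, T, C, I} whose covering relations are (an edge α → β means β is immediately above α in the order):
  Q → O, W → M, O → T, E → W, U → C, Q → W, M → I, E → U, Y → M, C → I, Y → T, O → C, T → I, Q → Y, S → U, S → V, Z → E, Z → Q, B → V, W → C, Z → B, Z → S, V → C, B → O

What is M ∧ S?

Z

Common lower bounds of {M, S}: Z.
The greatest among these is Z.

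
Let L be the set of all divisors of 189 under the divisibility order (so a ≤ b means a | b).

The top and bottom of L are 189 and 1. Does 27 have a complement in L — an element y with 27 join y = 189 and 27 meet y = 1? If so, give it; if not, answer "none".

7

Need y with 27 ∨ y = 189 and 27 ∧ y = 1.
Checking each element gives: 7.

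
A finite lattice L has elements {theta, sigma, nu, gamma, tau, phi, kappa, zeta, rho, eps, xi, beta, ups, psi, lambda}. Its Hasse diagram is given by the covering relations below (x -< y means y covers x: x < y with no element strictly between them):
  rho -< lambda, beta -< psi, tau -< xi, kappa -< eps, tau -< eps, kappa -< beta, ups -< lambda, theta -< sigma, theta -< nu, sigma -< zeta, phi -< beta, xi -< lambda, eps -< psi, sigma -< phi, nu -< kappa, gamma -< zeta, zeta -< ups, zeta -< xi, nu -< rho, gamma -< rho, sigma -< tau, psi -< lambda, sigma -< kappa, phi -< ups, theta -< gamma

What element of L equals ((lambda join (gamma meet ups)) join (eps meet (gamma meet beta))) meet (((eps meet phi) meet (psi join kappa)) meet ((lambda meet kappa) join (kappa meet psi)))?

sigma

gamma ∧ ups = gamma
lambda ∨ gamma = lambda
gamma ∧ beta = theta
eps ∧ theta = theta
lambda ∨ theta = lambda
eps ∧ phi = sigma
psi ∨ kappa = psi
sigma ∧ psi = sigma
lambda ∧ kappa = kappa
kappa ∧ psi = kappa
kappa ∨ kappa = kappa
sigma ∧ kappa = sigma
lambda ∧ sigma = sigma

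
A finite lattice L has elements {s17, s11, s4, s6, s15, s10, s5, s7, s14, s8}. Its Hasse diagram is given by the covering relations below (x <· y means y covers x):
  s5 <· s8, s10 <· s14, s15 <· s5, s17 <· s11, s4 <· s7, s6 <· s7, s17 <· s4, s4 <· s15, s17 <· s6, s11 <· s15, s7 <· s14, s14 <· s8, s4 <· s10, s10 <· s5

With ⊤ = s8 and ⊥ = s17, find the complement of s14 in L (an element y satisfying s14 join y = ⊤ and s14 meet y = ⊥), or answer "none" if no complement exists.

s11

Need y with s14 ∨ y = s8 and s14 ∧ y = s17.
Checking each element gives: s11.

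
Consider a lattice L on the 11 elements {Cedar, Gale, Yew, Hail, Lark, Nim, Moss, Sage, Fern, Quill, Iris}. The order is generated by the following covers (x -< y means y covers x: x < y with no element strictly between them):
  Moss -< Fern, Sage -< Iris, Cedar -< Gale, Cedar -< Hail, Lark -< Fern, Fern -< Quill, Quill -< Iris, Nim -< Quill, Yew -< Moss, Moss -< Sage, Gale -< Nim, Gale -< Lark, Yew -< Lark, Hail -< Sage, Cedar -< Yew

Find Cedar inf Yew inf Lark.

Cedar

Common lower bounds of {Cedar, Yew, Lark}: Cedar.
The greatest among these is Cedar.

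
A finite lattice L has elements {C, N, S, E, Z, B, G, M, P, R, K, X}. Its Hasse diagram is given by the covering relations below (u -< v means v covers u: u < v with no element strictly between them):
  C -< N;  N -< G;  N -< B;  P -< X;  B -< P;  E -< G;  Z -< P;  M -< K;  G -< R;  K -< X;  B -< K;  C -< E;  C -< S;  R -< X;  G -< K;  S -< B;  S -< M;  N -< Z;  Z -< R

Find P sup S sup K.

Common upper bounds of {P, S, K}: X.
The least among these is X.

X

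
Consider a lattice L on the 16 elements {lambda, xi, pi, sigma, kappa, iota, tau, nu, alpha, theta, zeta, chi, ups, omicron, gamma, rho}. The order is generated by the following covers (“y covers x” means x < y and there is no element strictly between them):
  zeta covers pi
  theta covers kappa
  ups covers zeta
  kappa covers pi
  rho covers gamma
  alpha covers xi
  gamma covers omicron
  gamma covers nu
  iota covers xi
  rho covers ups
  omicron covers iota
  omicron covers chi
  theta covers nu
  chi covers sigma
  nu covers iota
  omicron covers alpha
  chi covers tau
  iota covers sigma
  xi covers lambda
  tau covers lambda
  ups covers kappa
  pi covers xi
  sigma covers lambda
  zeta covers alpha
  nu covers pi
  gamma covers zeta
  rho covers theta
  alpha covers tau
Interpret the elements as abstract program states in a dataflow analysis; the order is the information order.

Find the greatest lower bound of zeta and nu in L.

Common lower bounds of {zeta, nu}: lambda, pi, xi.
The greatest among these is pi.

pi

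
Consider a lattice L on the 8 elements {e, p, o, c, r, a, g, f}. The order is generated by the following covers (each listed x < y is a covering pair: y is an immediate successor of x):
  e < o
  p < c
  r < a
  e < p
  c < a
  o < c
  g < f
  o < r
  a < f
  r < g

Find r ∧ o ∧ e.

e

Common lower bounds of {r, o, e}: e.
The greatest among these is e.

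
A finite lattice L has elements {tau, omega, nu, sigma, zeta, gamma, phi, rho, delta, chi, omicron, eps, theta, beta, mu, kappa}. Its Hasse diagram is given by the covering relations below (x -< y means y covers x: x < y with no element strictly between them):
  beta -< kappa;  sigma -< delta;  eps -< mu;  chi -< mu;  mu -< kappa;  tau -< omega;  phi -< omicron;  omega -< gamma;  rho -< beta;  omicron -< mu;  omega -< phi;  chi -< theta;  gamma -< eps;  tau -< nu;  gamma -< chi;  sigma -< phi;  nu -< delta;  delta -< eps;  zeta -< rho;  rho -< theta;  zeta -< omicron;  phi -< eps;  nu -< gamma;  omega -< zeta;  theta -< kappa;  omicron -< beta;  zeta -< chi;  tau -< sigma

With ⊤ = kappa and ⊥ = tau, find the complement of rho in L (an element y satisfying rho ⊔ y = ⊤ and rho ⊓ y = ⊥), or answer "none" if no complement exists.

delta

Need y with rho ∨ y = kappa and rho ∧ y = tau.
Checking each element gives: delta.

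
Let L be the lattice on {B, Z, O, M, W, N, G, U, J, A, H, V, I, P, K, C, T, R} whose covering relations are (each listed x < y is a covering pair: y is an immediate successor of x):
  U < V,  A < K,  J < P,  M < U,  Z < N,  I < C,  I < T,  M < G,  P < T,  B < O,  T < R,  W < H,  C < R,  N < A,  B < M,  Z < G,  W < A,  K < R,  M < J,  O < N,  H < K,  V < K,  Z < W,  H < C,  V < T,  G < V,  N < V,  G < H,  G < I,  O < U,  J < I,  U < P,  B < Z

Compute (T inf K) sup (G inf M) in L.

V

T ∧ K = V
G ∧ M = M
V ∨ M = V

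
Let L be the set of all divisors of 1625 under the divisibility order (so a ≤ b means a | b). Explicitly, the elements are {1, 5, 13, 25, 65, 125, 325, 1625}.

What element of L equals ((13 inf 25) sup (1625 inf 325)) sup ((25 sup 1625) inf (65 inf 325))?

325

13 ∧ 25 = 1
1625 ∧ 325 = 325
1 ∨ 325 = 325
25 ∨ 1625 = 1625
65 ∧ 325 = 65
1625 ∧ 65 = 65
325 ∨ 65 = 325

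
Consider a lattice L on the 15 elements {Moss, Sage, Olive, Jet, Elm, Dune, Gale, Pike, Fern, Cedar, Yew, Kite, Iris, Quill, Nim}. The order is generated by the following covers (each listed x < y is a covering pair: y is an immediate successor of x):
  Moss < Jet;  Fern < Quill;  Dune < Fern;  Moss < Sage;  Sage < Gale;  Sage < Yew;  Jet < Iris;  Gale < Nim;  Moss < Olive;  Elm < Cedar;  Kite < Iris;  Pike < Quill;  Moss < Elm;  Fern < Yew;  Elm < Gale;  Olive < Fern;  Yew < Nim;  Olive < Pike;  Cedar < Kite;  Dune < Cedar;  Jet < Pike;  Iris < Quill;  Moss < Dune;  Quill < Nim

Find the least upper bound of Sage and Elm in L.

Common upper bounds of {Sage, Elm}: Gale, Nim.
The least among these is Gale.

Gale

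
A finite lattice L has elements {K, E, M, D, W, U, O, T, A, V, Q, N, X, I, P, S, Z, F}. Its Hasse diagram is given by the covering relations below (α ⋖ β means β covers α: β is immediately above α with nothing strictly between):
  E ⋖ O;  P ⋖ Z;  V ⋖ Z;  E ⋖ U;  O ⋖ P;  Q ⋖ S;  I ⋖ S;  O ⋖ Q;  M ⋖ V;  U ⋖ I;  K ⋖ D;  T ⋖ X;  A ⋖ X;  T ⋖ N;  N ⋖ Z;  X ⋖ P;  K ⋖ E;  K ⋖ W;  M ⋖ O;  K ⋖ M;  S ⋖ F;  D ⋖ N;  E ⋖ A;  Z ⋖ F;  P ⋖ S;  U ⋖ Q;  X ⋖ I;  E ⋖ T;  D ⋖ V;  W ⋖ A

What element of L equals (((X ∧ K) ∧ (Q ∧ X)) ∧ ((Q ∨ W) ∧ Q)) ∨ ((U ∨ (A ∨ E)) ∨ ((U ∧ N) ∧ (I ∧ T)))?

I

X ∧ K = K
Q ∧ X = E
K ∧ E = K
Q ∨ W = S
S ∧ Q = Q
K ∧ Q = K
A ∨ E = A
U ∨ A = I
U ∧ N = E
I ∧ T = T
E ∧ T = E
I ∨ E = I
K ∨ I = I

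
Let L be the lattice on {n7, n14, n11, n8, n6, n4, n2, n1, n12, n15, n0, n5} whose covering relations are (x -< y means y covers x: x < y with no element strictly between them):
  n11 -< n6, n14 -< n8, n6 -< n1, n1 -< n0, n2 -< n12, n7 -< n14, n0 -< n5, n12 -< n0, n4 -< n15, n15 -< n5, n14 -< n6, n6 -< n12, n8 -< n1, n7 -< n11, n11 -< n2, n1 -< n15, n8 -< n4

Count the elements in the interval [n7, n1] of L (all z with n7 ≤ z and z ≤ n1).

6

The interval [n7, n1] = {n1, n11, n14, n6, n7, n8}, which has 6 elements.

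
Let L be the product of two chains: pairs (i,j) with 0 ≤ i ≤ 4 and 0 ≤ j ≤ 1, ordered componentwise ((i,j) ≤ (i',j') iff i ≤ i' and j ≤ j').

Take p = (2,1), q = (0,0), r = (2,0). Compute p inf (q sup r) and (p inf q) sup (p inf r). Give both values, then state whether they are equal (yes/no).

(2,0); (2,0); yes

q sup r = (2,0), so p inf (q sup r) = (2,1) inf (2,0) = (2,0).
p inf q = (0,0) and p inf r = (2,0), so (p inf q) sup (p inf r) = (0,0) sup (2,0) = (2,0).
Equal: yes.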